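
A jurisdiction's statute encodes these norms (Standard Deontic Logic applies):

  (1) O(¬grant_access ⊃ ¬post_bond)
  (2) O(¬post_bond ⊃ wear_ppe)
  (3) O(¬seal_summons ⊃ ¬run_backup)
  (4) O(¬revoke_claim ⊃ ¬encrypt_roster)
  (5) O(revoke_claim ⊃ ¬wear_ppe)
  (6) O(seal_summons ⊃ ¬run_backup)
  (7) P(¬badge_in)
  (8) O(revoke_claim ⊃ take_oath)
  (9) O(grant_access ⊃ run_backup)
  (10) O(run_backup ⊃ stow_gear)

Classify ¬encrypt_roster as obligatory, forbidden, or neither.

Obligatory

Premises 6 and 3 are O(seal_summons ⊃ ¬run_backup) and O(¬seal_summons ⊃ ¬run_backup); every ideal world satisfies seal_summons or ¬seal_summons, so in either case ¬run_backup holds — hence O(¬run_backup).
Premise 9 is O(grant_access ⊃ run_backup); contrapositively O(¬run_backup ⊃ ¬grant_access). Since O(¬run_backup) holds, K gives O(¬grant_access).
Applying K to premise 1 (O(¬grant_access ⊃ ¬post_bond)) and O(¬grant_access) yields O(¬post_bond).
With premise 2, O(¬post_bond ⊃ wear_ppe), the K-axiom yields O(wear_ppe).
Premise 5 is O(revoke_claim ⊃ ¬wear_ppe); contrapositively O(wear_ppe ⊃ ¬revoke_claim). Since O(wear_ppe) holds, K gives O(¬revoke_claim).
Applying K to premise 4 (O(¬revoke_claim ⊃ ¬encrypt_roster)) and O(¬revoke_claim) yields O(¬encrypt_roster).
Premises 7, 8, 10 do not contribute to this derivation.
Hence ¬encrypt_roster is obligatory.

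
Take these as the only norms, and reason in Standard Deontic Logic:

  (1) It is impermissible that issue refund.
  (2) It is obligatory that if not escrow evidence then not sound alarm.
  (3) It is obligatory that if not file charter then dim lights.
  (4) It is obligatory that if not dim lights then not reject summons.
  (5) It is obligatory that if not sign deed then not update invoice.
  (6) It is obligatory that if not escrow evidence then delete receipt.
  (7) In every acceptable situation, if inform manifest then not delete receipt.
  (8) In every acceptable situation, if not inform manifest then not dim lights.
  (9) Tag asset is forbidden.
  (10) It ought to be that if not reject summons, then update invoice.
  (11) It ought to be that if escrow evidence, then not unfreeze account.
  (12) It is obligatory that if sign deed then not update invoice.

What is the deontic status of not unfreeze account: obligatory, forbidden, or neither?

Premises 5 and 12 are O(¬sign_deed → ¬update_invoice) and O(sign_deed → ¬update_invoice); every ideal world satisfies ¬sign_deed or sign_deed, so in either case ¬update_invoice holds — hence O(¬update_invoice).
Premise 10, O(¬reject_summons → update_invoice), contraposes to O(¬update_invoice → reject_summons); with O(¬update_invoice) we get O(reject_summons).
Premise 4 is O(¬dim_lights → ¬reject_summons); contrapositively O(reject_summons → dim_lights). Since O(reject_summons) holds, K gives O(dim_lights).
The contrapositive of premise 8 (O(¬inform_manifest → ¬dim_lights)) is O(dim_lights → inform_manifest), and O(dim_lights) is already established, so O(inform_manifest).
From O(inform_manifest) and premise 7, O(inform_manifest → ¬delete_receipt), we obtain O(¬delete_receipt).
Premise 6, O(¬escrow_evidence → delete_receipt), contraposes to O(¬delete_receipt → escrow_evidence); with O(¬delete_receipt) we get O(escrow_evidence).
Applying K to premise 11 (O(escrow_evidence → ¬unfreeze_account)) and O(escrow_evidence) yields O(¬unfreeze_account).
Premises 1, 2, 3, 9 do not contribute to this derivation.
Hence ¬unfreeze_account is obligatory.

Obligatory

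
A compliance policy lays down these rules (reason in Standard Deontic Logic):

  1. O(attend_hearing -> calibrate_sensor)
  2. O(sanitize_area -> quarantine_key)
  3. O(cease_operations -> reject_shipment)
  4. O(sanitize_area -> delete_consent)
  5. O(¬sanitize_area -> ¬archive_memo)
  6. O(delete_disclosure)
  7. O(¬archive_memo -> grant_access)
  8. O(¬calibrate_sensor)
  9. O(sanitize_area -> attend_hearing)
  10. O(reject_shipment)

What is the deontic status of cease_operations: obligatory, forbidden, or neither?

Neither

Premise 3 is O(cease_operations -> reject_shipment); even if O(reject_shipment) held, inferring O(cease_operations) would be affirming the consequent — invalid.
No premise or chain of K-axiom applications forces O(cease_operations), and none forces O(¬cease_operations). So cease_operations is neither obligatory nor forbidden under these norms.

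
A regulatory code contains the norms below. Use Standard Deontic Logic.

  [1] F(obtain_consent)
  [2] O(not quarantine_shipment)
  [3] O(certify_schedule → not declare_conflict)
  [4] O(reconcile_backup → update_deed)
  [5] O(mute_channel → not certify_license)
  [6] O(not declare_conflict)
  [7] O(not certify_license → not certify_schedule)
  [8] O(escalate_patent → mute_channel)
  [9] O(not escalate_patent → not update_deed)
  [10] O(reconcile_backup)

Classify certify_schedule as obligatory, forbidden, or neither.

Premise 10 gives O(reconcile_backup).
Applying K to premise 4 (O(reconcile_backup → update_deed)) and O(reconcile_backup) yields O(update_deed).
Premise 9 is O(not escalate_patent → not update_deed); contrapositively O(update_deed → escalate_patent). Since O(update_deed) holds, K gives O(escalate_patent).
From O(escalate_patent) and premise 8, O(escalate_patent → mute_channel), we obtain O(mute_channel).
Premise 5 is O(mute_channel → not certify_license); since O(mute_channel), deontic closure gives O(not certify_license).
From O(not certify_license) and premise 7, O(not certify_license → not certify_schedule), we obtain O(not certify_schedule).
Premises 1, 2, 3, 6 do not contribute to this derivation.
Thus O(not certify_schedule), which is F(certify_schedule): certify_schedule is forbidden.

Forbidden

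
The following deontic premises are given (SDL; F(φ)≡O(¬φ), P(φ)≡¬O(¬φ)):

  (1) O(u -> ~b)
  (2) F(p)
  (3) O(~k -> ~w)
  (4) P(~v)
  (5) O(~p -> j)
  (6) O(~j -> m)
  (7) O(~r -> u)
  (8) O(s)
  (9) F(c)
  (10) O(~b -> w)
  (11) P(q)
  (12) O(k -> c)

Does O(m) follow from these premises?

Premise 6 is O(~j -> m), but O(~j) is not derivable from the premises, so it does not yield O(m).
No other premise forces O(m). An ideal world satisfying every premise can still have m false, so O(m) is not derivable.

No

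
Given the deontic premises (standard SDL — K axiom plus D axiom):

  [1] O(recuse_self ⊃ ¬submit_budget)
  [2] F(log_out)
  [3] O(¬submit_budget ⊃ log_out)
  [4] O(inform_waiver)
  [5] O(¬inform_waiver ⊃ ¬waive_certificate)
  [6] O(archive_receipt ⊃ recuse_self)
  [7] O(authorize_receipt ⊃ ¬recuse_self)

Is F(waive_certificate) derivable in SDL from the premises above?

No

Premise 5 is O(¬inform_waiver ⊃ ¬waive_certificate), but O(¬inform_waiver) is not derivable from the premises, so it does not yield O(¬waive_certificate).
No other premise forces O(¬waive_certificate). An ideal world satisfying every premise can still have waive_certificate true, so F(waive_certificate) is not derivable.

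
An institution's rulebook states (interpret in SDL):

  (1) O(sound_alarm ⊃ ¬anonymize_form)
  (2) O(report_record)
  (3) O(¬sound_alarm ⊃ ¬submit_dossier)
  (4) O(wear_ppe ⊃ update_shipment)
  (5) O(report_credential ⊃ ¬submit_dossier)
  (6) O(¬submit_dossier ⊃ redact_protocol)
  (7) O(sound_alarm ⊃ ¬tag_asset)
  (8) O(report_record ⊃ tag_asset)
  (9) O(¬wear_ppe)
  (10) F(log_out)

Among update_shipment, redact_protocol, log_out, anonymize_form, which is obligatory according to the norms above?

Premise 2 states O(report_record) outright.
Applying K to premise 8 (O(report_record ⊃ tag_asset)) and O(report_record) yields O(tag_asset).
Premise 7, O(sound_alarm ⊃ ¬tag_asset), contraposes to O(tag_asset ⊃ ¬sound_alarm); with O(tag_asset) we get O(¬sound_alarm).
From O(¬sound_alarm) and premise 3, O(¬sound_alarm ⊃ ¬submit_dossier), we obtain O(¬submit_dossier).
Applying K to premise 6 (O(¬submit_dossier ⊃ redact_protocol)) and O(¬submit_dossier) yields O(redact_protocol).
So O(redact_protocol) holds — redact_protocol is obligatory. None of the other listed options is made obligatory by any chain of premises.

redact_protocol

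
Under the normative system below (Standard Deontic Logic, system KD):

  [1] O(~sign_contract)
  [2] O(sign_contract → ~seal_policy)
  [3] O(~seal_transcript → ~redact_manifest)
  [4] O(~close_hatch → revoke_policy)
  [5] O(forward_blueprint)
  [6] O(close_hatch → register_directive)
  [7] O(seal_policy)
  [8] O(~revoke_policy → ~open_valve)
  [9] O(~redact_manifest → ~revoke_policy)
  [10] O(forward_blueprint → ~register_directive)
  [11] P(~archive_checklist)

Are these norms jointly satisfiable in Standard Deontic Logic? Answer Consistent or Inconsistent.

Consistent

Premise 2 is O(sign_contract → ~seal_policy), but O(sign_contract) is not derivable from the premises, so it does not yield O(~seal_policy).
So O(~seal_policy) is not derivable, and the apparent clash with O(seal_policy) does not arise.
A world satisfying every obligation exists (e.g. archive_checklist=false, close_hatch=false, forward_blueprint=true, open_valve=false, redact_manifest=true, register_directive=false, revoke_policy=true, seal_policy=true, seal_transcript=true, sign_contract=false); no atom is both obligatory and forbidden, so the set is consistent.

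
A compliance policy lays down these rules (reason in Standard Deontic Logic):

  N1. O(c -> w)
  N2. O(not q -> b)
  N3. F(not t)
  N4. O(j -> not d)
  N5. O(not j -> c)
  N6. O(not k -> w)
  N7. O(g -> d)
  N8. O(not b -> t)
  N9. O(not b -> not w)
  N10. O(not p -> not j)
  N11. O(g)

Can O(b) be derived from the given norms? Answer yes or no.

From premise 11 we have O(g).
Premise 7 is O(g -> d); since O(g), deontic closure gives O(d).
The contrapositive of premise 4 (O(j -> not d)) is O(d -> not j), and O(d) is already established, so O(not j).
Applying K to premise 5 (O(not j -> c)) and O(not j) yields O(c).
From O(c) and premise 1, O(c -> w), we obtain O(w).
Premise 9 is O(not b -> not w); contrapositively O(w -> b). Since O(w) holds, K gives O(b).
Premises 2, 3, 6, 8, 10 do not contribute to this derivation.
So O(b) follows.

Yes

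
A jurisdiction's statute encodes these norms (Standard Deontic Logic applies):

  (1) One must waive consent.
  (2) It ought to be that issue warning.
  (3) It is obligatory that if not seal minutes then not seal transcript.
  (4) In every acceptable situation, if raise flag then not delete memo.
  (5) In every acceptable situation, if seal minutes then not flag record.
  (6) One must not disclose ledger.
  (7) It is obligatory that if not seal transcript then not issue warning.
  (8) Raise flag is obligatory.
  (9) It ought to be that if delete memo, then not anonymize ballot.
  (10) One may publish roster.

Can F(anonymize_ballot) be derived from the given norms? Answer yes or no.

Premise 9 is O(delete_memo → ¬anonymize_ballot), but O(delete_memo) is not derivable from the premises, so it does not yield O(¬anonymize_ballot).
No other premise forces O(¬anonymize_ballot). An ideal world satisfying every premise can still have anonymize_ballot true, so F(anonymize_ballot) is not derivable.

No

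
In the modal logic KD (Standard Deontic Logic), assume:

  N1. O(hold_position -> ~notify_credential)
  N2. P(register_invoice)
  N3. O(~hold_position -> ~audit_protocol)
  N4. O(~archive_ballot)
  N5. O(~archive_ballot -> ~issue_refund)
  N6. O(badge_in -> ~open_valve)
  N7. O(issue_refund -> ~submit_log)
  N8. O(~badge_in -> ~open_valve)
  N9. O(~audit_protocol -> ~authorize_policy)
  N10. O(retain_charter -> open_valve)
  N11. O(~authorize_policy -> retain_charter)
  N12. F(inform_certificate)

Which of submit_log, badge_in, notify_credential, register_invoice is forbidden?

By case analysis on badge_in: premise 6 gives O(badge_in -> ~open_valve) and premise 8 gives O(~badge_in -> ~open_valve), so O(~open_valve) either way.
Premise 10 is O(retain_charter -> open_valve); contrapositively O(~open_valve -> ~retain_charter). Since O(~open_valve) holds, K gives O(~retain_charter).
Premise 11, O(~authorize_policy -> retain_charter), contraposes to O(~retain_charter -> authorize_policy); with O(~retain_charter) we get O(authorize_policy).
Premise 9, O(~audit_protocol -> ~authorize_policy), contraposes to O(authorize_policy -> audit_protocol); with O(authorize_policy) we get O(audit_protocol).
Premise 3, O(~hold_position -> ~audit_protocol), contraposes to O(audit_protocol -> hold_position); with O(audit_protocol) we get O(hold_position).
Premise 1 is O(hold_position -> ~notify_credential); since O(hold_position), deontic closure gives O(~notify_credential).
So O(~notify_credential) holds, i.e. notify_credential is forbidden. None of the other listed options is forbidden under the premises.

notify_credential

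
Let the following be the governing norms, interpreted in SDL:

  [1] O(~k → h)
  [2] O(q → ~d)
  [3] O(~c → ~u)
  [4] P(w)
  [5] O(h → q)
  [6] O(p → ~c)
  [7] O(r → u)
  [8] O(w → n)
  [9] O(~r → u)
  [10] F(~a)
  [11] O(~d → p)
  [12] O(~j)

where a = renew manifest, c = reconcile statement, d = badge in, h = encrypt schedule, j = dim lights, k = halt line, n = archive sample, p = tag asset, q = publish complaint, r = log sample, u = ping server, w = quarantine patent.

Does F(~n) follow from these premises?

Premise 8 is O(w → n), but O(w) is not derivable from the premises (the permission P(w) asserts only ~O(~w), not O(w)), so it does not yield O(n).
No other premise forces O(n). An ideal world satisfying every premise can still have ~n true, so F(~n) is not derivable.

No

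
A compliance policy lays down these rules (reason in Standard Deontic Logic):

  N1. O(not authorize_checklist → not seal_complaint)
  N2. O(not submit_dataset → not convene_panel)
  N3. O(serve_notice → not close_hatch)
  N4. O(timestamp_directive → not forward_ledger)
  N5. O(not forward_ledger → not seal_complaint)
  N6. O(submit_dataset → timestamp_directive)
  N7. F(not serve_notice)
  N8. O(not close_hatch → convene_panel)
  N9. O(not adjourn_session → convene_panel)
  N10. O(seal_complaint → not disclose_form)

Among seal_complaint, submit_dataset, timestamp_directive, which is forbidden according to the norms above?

Premise 7, F(not serve_notice), is equivalent to O(serve_notice).
Premise 3 is O(serve_notice → not close_hatch); since O(serve_notice), deontic closure gives O(not close_hatch).
Applying K to premise 8 (O(not close_hatch → convene_panel)) and O(not close_hatch) yields O(convene_panel).
Premise 2 is O(not submit_dataset → not convene_panel); contrapositively O(convene_panel → submit_dataset). Since O(convene_panel) holds, K gives O(submit_dataset).
Premise 6 is O(submit_dataset → timestamp_directive); since O(submit_dataset), deontic closure gives O(timestamp_directive).
Premise 4 is O(timestamp_directive → not forward_ledger); since O(timestamp_directive), deontic closure gives O(not forward_ledger).
With premise 5, O(not forward_ledger → not seal_complaint), the K-axiom yields O(not seal_complaint).
So O(not seal_complaint) holds, i.e. seal_complaint is forbidden. None of the other listed options is forbidden under the premises.

seal_complaint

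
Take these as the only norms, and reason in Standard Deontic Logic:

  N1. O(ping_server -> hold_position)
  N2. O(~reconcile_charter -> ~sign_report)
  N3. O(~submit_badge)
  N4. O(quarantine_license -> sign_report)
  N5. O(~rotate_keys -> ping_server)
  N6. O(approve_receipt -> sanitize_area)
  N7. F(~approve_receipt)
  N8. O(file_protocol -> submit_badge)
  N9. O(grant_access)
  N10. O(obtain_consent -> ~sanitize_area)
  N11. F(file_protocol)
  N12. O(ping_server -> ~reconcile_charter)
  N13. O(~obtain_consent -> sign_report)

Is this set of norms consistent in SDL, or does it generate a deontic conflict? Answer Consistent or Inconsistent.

Consistent

Premise 8 is O(file_protocol -> submit_badge), but O(file_protocol) is not derivable from the premises, so it does not yield O(submit_badge).
So O(submit_badge) is not derivable, and the apparent clash with O(~submit_badge) does not arise.
A world satisfying every obligation exists (e.g. approve_receipt=true, file_protocol=false, grant_access=true, hold_position=false, obtain_consent=false, ping_server=false, quarantine_license=false, reconcile_charter=true, rotate_keys=true, sanitize_area=true, sign_report=true, submit_badge=false); no atom is both obligatory and forbidden, so the set is consistent.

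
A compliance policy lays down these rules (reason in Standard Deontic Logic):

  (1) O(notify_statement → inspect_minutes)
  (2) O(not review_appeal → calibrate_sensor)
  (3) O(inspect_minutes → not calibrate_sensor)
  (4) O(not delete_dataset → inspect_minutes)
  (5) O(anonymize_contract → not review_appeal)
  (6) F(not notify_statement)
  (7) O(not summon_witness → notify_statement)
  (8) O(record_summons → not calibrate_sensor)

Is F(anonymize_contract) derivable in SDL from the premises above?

Yes

Premise 6 is F(not notify_statement), i.e. O(notify_statement).
Applying K to premise 1 (O(notify_statement → inspect_minutes)) and O(notify_statement) yields O(inspect_minutes).
Applying K to premise 3 (O(inspect_minutes → not calibrate_sensor)) and O(inspect_minutes) yields O(not calibrate_sensor).
Premise 2 is O(not review_appeal → calibrate_sensor); contrapositively O(not calibrate_sensor → review_appeal). Since O(not calibrate_sensor) holds, K gives O(review_appeal).
Premise 5, O(anonymize_contract → not review_appeal), contraposes to O(review_appeal → not anonymize_contract); with O(review_appeal) we get O(not anonymize_contract).
Premises 4, 7, 8 do not contribute to this derivation.
So O(not anonymize_contract) holds, i.e. F(anonymize_contract). The claim follows.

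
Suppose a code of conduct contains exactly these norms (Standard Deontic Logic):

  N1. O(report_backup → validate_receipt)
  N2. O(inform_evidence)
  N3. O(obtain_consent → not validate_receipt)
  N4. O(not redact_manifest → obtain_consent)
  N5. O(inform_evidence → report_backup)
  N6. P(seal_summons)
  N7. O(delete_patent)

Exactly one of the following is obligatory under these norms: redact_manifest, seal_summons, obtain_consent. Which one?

redact_manifest

Premise 2 states O(inform_evidence) outright.
From O(inform_evidence) and premise 5, O(inform_evidence → report_backup), we obtain O(report_backup).
With premise 1, O(report_backup → validate_receipt), the K-axiom yields O(validate_receipt).
Premise 3 is O(obtain_consent → not validate_receipt); contrapositively O(validate_receipt → not obtain_consent). Since O(validate_receipt) holds, K gives O(not obtain_consent).
The contrapositive of premise 4 (O(not redact_manifest → obtain_consent)) is O(not obtain_consent → redact_manifest), and O(not obtain_consent) is already established, so O(redact_manifest).
So O(redact_manifest) holds — redact_manifest is obligatory. None of the other listed options is made obligatory by any chain of premises.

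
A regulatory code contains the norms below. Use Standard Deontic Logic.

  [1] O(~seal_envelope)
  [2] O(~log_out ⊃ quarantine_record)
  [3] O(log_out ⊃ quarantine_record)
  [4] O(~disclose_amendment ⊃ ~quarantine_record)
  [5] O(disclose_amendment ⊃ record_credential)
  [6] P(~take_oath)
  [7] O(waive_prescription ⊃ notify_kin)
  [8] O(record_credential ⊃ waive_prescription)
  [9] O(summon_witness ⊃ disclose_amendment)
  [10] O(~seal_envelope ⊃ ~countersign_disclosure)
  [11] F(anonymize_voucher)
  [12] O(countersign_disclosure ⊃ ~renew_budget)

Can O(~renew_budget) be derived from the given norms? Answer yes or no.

Premise 12 is O(countersign_disclosure ⊃ ~renew_budget), but O(countersign_disclosure) is not derivable from the premises, so it does not yield O(~renew_budget).
No other premise forces O(~renew_budget). An ideal world satisfying every premise can still have ~renew_budget false, so O(~renew_budget) is not derivable.

No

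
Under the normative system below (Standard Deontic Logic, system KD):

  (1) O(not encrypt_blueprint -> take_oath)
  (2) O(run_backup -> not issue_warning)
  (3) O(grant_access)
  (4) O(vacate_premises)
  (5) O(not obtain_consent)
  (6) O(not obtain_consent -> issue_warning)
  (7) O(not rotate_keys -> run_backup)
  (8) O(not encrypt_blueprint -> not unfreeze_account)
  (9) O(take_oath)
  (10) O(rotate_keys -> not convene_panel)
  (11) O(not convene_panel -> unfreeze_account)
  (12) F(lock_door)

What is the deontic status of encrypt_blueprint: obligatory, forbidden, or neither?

Obligatory

Premise 5 states O(not obtain_consent) outright.
Premise 6 is O(not obtain_consent -> issue_warning); since O(not obtain_consent), deontic closure gives O(issue_warning).
Premise 2, O(run_backup -> not issue_warning), contraposes to O(issue_warning -> not run_backup); with O(issue_warning) we get O(not run_backup).
Premise 7, O(not rotate_keys -> run_backup), contraposes to O(not run_backup -> rotate_keys); with O(not run_backup) we get O(rotate_keys).
From O(rotate_keys) and premise 10, O(rotate_keys -> not convene_panel), we obtain O(not convene_panel).
From O(not convene_panel) and premise 11, O(not convene_panel -> unfreeze_account), we obtain O(unfreeze_account).
The contrapositive of premise 8 (O(not encrypt_blueprint -> not unfreeze_account)) is O(unfreeze_account -> encrypt_blueprint), and O(unfreeze_account) is already established, so O(encrypt_blueprint).
Premises 1, 3, 4, 9, 12 do not contribute to this derivation.
Hence encrypt_blueprint is obligatory.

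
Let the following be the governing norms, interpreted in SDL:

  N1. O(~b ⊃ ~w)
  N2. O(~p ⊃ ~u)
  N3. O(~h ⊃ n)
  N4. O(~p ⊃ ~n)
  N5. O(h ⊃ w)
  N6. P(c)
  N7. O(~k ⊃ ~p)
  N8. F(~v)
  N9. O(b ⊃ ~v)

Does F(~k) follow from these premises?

Yes

F(~v) at premise 8 means O(v).
Premise 9, O(b ⊃ ~v), contraposes to O(v ⊃ ~b); with O(v) we get O(~b).
Premise 1 is O(~b ⊃ ~w); since O(~b), deontic closure gives O(~w).
The contrapositive of premise 5 (O(h ⊃ w)) is O(~w ⊃ ~h), and O(~w) is already established, so O(~h).
From O(~h) and premise 3, O(~h ⊃ n), we obtain O(n).
Premise 4, O(~p ⊃ ~n), contraposes to O(n ⊃ p); with O(n) we get O(p).
The contrapositive of premise 7 (O(~k ⊃ ~p)) is O(p ⊃ k), and O(p) is already established, so O(k).
Premises 2, 6 do not contribute to this derivation.
So O(k) holds, i.e. F(~k). The claim follows.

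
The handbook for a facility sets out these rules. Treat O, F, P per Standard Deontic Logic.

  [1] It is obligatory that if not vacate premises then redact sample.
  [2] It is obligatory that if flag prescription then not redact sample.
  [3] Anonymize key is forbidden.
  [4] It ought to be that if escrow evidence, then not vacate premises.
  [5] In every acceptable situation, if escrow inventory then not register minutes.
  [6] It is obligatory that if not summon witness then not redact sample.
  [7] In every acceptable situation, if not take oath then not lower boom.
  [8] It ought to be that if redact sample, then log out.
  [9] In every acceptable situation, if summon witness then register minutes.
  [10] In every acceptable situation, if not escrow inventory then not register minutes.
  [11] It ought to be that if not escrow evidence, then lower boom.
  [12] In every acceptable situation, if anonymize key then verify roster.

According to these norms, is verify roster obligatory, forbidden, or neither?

Neither

Premise 12 is O(anonymize_key → verify_roster), but O(anonymize_key) is not derivable from the premises, so it does not yield O(verify_roster).
No premise or chain of K-axiom applications forces O(verify_roster), and none forces O(¬verify_roster). So verify_roster is neither obligatory nor forbidden under these norms.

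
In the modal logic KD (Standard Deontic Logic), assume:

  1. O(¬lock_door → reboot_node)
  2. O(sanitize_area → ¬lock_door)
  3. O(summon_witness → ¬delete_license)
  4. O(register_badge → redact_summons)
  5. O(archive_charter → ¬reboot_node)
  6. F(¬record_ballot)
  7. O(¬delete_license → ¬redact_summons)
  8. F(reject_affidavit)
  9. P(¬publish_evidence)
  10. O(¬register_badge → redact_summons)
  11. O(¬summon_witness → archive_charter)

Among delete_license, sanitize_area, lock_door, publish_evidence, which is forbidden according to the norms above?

Premises 10 and 4 cover both cases: O(¬register_badge → redact_summons) and O(register_badge → redact_summons). Since ¬register_badge ∨ register_badge is a tautology, O(redact_summons) follows.
Premise 7, O(¬delete_license → ¬redact_summons), contraposes to O(redact_summons → delete_license); with O(redact_summons) we get O(delete_license).
Premise 3, O(summon_witness → ¬delete_license), contraposes to O(delete_license → ¬summon_witness); with O(delete_license) we get O(¬summon_witness).
From O(¬summon_witness) and premise 11, O(¬summon_witness → archive_charter), we obtain O(archive_charter).
From O(archive_charter) and premise 5, O(archive_charter → ¬reboot_node), we obtain O(¬reboot_node).
Premise 1 is O(¬lock_door → reboot_node); contrapositively O(¬reboot_node → lock_door). Since O(¬reboot_node) holds, K gives O(lock_door).
Premise 2, O(sanitize_area → ¬lock_door), contraposes to O(lock_door → ¬sanitize_area); with O(lock_door) we get O(¬sanitize_area).
So O(¬sanitize_area) holds, i.e. sanitize_area is forbidden. None of the other listed options is forbidden under the premises.

sanitize_area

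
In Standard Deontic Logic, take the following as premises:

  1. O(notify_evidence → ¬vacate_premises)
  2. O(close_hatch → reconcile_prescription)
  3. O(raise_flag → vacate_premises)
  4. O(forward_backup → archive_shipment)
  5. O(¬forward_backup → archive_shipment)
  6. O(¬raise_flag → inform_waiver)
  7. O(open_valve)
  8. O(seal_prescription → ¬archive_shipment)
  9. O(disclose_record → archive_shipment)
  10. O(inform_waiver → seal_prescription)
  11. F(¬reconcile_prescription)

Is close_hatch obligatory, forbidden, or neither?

Neither

Premise 2 is O(close_hatch → reconcile_prescription); even if O(reconcile_prescription) held, inferring O(close_hatch) would be affirming the consequent — invalid.
No premise or chain of K-axiom applications forces O(close_hatch), and none forces O(¬close_hatch). So close_hatch is neither obligatory nor forbidden under these norms.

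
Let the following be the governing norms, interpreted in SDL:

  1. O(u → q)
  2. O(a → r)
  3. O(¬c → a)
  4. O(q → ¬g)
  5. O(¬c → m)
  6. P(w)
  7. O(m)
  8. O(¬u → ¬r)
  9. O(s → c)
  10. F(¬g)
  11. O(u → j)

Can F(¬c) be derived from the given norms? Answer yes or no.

Yes

Premise 10 is F(¬g), i.e. O(g).
Premise 4, O(q → ¬g), contraposes to O(g → ¬q); with O(g) we get O(¬q).
Premise 1, O(u → q), contraposes to O(¬q → ¬u); with O(¬q) we get O(¬u).
Premise 8 is O(¬u → ¬r); since O(¬u), deontic closure gives O(¬r).
The contrapositive of premise 2 (O(a → r)) is O(¬r → ¬a), and O(¬r) is already established, so O(¬a).
The contrapositive of premise 3 (O(¬c → a)) is O(¬a → c), and O(¬a) is already established, so O(c).
Premises 5, 6, 7, 9, 11 do not contribute to this derivation.
So O(c) holds, i.e. F(¬c). The claim follows.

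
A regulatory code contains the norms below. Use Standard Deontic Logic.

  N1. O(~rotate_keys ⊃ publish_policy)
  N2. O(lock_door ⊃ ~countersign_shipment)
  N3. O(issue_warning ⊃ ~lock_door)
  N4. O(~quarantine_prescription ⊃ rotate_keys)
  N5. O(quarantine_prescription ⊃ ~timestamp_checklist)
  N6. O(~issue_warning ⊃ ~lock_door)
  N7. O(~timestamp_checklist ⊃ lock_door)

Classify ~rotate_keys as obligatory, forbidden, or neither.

Forbidden

By case analysis on ~issue_warning: premise 6 gives O(~issue_warning ⊃ ~lock_door) and premise 3 gives O(issue_warning ⊃ ~lock_door), so O(~lock_door) either way.
Premise 7 is O(~timestamp_checklist ⊃ lock_door); contrapositively O(~lock_door ⊃ timestamp_checklist). Since O(~lock_door) holds, K gives O(timestamp_checklist).
Premise 5 is O(quarantine_prescription ⊃ ~timestamp_checklist); contrapositively O(timestamp_checklist ⊃ ~quarantine_prescription). Since O(timestamp_checklist) holds, K gives O(~quarantine_prescription).
Applying K to premise 4 (O(~quarantine_prescription ⊃ rotate_keys)) and O(~quarantine_prescription) yields O(rotate_keys).
Premises 1, 2 do not contribute to this derivation.
Thus O(rotate_keys), which is F(~rotate_keys): ~rotate_keys is forbidden.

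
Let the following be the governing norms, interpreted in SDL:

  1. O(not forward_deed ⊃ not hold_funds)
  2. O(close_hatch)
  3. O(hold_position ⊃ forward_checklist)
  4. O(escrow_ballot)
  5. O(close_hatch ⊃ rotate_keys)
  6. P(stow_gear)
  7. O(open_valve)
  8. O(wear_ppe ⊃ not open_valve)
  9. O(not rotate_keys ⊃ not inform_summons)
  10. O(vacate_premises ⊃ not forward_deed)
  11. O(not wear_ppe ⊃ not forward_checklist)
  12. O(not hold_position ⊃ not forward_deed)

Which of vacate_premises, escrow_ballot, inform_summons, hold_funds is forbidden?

hold_funds

Premise 7 states O(open_valve) outright.
Premise 8, O(wear_ppe ⊃ not open_valve), contraposes to O(open_valve ⊃ not wear_ppe); with O(open_valve) we get O(not wear_ppe).
Premise 11 is O(not wear_ppe ⊃ not forward_checklist); since O(not wear_ppe), deontic closure gives O(not forward_checklist).
Premise 3 is O(hold_position ⊃ forward_checklist); contrapositively O(not forward_checklist ⊃ not hold_position). Since O(not forward_checklist) holds, K gives O(not hold_position).
From O(not hold_position) and premise 12, O(not hold_position ⊃ not forward_deed), we obtain O(not forward_deed).
From O(not forward_deed) and premise 1, O(not forward_deed ⊃ not hold_funds), we obtain O(not hold_funds).
So O(not hold_funds) holds, i.e. hold_funds is forbidden. None of the other listed options is forbidden under the premises.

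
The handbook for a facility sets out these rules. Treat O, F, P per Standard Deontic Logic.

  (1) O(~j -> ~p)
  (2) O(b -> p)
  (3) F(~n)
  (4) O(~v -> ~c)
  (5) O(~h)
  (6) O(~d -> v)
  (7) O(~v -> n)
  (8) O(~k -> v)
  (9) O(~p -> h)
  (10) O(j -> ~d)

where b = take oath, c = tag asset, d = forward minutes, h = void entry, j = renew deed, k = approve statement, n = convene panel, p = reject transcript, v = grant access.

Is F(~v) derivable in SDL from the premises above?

From premise 5 we have O(~h).
Premise 9, O(~p -> h), contraposes to O(~h -> p); with O(~h) we get O(p).
The contrapositive of premise 1 (O(~j -> ~p)) is O(p -> j), and O(p) is already established, so O(j).
Premise 10 is O(j -> ~d); since O(j), deontic closure gives O(~d).
Applying K to premise 6 (O(~d -> v)) and O(~d) yields O(v).
Premises 2, 3, 4, 7, 8 do not contribute to this derivation.
So O(v) holds, i.e. F(~v). The claim follows.

Yes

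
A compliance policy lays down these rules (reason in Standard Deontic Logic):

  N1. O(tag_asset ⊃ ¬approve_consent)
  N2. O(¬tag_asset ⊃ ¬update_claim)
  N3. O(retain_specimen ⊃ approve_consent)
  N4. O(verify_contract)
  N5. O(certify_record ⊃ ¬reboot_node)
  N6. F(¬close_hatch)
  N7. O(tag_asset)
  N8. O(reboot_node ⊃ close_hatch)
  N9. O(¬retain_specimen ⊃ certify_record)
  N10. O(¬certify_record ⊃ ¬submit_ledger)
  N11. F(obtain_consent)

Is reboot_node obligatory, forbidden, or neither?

Premise 7 gives O(tag_asset).
Premise 1 is O(tag_asset ⊃ ¬approve_consent); since O(tag_asset), deontic closure gives O(¬approve_consent).
Premise 3, O(retain_specimen ⊃ approve_consent), contraposes to O(¬approve_consent ⊃ ¬retain_specimen); with O(¬approve_consent) we get O(¬retain_specimen).
From O(¬retain_specimen) and premise 9, O(¬retain_specimen ⊃ certify_record), we obtain O(certify_record).
From O(certify_record) and premise 5, O(certify_record ⊃ ¬reboot_node), we obtain O(¬reboot_node).
Premises 2, 4, 6, 8, 10, 11 do not contribute to this derivation.
Thus O(¬reboot_node), which is F(reboot_node): reboot_node is forbidden.

Forbidden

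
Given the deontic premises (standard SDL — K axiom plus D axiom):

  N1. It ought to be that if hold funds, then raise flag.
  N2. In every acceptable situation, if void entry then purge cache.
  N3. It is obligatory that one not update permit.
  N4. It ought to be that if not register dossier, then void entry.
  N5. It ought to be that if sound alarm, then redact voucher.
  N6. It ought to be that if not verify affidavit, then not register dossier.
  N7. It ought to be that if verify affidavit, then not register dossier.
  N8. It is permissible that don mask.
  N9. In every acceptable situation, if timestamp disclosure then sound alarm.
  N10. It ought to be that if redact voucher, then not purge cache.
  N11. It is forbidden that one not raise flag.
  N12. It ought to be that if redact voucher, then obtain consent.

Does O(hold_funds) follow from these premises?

No

Premise 1 is O(hold_funds → raise_flag); even if O(raise_flag) held, inferring O(hold_funds) would be affirming the consequent — invalid.
No other premise forces O(hold_funds). An ideal world satisfying every premise can still have hold_funds false, so O(hold_funds) is not derivable.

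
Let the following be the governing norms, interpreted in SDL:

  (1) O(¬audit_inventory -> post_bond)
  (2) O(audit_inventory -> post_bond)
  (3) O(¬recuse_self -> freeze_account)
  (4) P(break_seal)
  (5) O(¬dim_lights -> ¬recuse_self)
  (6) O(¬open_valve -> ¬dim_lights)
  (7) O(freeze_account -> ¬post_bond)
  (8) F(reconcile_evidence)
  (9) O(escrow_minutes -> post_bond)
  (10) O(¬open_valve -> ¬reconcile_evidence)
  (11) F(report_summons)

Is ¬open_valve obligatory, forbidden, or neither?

Premises 1 and 2 cover both cases: O(¬audit_inventory -> post_bond) and O(audit_inventory -> post_bond). Since ¬audit_inventory ∨ audit_inventory is a tautology, O(post_bond) follows.
Premise 7 is O(freeze_account -> ¬post_bond); contrapositively O(post_bond -> ¬freeze_account). Since O(post_bond) holds, K gives O(¬freeze_account).
Premise 3 is O(¬recuse_self -> freeze_account); contrapositively O(¬freeze_account -> recuse_self). Since O(¬freeze_account) holds, K gives O(recuse_self).
Premise 5 is O(¬dim_lights -> ¬recuse_self); contrapositively O(recuse_self -> dim_lights). Since O(recuse_self) holds, K gives O(dim_lights).
Premise 6, O(¬open_valve -> ¬dim_lights), contraposes to O(dim_lights -> open_valve); with O(dim_lights) we get O(open_valve).
Premises 4, 8, 9, 10, 11 do not contribute to this derivation.
Thus O(open_valve), which is F(¬open_valve): ¬open_valve is forbidden.

Forbidden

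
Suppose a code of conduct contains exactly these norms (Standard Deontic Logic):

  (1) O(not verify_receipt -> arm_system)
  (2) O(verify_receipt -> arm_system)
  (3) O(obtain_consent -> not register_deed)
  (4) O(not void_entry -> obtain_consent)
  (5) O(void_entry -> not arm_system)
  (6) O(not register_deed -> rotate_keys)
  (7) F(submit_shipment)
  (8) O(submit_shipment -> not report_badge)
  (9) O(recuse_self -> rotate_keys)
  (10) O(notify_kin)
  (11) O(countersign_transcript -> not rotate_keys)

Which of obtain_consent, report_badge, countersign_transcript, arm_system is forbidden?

countersign_transcript

Premises 2 and 1 cover both cases: O(verify_receipt -> arm_system) and O(not verify_receipt -> arm_system). Since verify_receipt ∨ not verify_receipt is a tautology, O(arm_system) follows.
The contrapositive of premise 5 (O(void_entry -> not arm_system)) is O(arm_system -> not void_entry), and O(arm_system) is already established, so O(not void_entry).
Premise 4 is O(not void_entry -> obtain_consent); since O(not void_entry), deontic closure gives O(obtain_consent).
From O(obtain_consent) and premise 3, O(obtain_consent -> not register_deed), we obtain O(not register_deed).
Premise 6 is O(not register_deed -> rotate_keys); since O(not register_deed), deontic closure gives O(rotate_keys).
The contrapositive of premise 11 (O(countersign_transcript -> not rotate_keys)) is O(rotate_keys -> not countersign_transcript), and O(rotate_keys) is already established, so O(not countersign_transcript).
So O(not countersign_transcript) holds, i.e. countersign_transcript is forbidden. None of the other listed options is forbidden under the premises.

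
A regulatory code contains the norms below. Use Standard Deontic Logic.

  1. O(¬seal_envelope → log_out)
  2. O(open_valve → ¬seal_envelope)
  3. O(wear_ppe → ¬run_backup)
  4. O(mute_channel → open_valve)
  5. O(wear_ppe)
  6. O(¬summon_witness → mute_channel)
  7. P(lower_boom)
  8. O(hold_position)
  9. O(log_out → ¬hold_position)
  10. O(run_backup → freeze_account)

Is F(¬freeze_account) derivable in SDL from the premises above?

No

Premise 10 is O(run_backup → freeze_account), but O(run_backup) is not derivable from the premises, so it does not yield O(freeze_account).
No other premise forces O(freeze_account). An ideal world satisfying every premise can still have ¬freeze_account true, so F(¬freeze_account) is not derivable.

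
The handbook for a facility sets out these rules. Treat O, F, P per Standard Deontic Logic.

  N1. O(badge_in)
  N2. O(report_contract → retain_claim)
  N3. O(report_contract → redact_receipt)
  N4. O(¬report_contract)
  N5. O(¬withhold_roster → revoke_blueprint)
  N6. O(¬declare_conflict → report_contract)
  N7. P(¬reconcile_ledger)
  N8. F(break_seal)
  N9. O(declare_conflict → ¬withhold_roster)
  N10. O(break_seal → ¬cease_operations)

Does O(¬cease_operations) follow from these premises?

Premise 10 is O(break_seal → ¬cease_operations), but O(break_seal) is not derivable from the premises, so it does not yield O(¬cease_operations).
No other premise forces O(¬cease_operations). An ideal world satisfying every premise can still have ¬cease_operations false, so O(¬cease_operations) is not derivable.

No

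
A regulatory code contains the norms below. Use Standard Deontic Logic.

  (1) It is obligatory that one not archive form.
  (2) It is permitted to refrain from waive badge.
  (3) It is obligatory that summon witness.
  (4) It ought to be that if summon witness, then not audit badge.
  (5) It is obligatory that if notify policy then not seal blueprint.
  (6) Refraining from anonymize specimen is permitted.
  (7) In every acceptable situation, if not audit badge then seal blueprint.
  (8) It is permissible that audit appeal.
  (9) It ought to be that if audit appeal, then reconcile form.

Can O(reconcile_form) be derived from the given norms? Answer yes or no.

Premise 9 is O(audit_appeal → reconcile_form), but O(audit_appeal) is not derivable from the premises (the permission P(audit_appeal) asserts only ¬O(¬audit_appeal), not O(audit_appeal)), so it does not yield O(reconcile_form).
No other premise forces O(reconcile_form). An ideal world satisfying every premise can still have reconcile_form false, so O(reconcile_form) is not derivable.

No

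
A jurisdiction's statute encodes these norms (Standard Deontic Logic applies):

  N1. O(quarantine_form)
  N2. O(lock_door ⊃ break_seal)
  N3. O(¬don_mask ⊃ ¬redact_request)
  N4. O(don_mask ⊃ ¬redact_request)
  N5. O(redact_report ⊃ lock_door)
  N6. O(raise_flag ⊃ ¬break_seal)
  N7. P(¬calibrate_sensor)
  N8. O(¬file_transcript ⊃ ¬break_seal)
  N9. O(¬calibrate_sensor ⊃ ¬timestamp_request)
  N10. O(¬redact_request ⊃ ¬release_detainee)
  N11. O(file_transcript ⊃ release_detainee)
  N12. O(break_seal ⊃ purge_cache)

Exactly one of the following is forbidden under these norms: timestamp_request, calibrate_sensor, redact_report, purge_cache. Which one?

Premises 3 and 4 cover both cases: O(¬don_mask ⊃ ¬redact_request) and O(don_mask ⊃ ¬redact_request). Since ¬don_mask ∨ don_mask is a tautology, O(¬redact_request) follows.
Applying K to premise 10 (O(¬redact_request ⊃ ¬release_detainee)) and O(¬redact_request) yields O(¬release_detainee).
Premise 11, O(file_transcript ⊃ release_detainee), contraposes to O(¬release_detainee ⊃ ¬file_transcript); with O(¬release_detainee) we get O(¬file_transcript).
With premise 8, O(¬file_transcript ⊃ ¬break_seal), the K-axiom yields O(¬break_seal).
Premise 2 is O(lock_door ⊃ break_seal); contrapositively O(¬break_seal ⊃ ¬lock_door). Since O(¬break_seal) holds, K gives O(¬lock_door).
The contrapositive of premise 5 (O(redact_report ⊃ lock_door)) is O(¬lock_door ⊃ ¬redact_report), and O(¬lock_door) is already established, so O(¬redact_report).
So O(¬redact_report) holds, i.e. redact_report is forbidden. None of the other listed options is forbidden under the premises.

redact_report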